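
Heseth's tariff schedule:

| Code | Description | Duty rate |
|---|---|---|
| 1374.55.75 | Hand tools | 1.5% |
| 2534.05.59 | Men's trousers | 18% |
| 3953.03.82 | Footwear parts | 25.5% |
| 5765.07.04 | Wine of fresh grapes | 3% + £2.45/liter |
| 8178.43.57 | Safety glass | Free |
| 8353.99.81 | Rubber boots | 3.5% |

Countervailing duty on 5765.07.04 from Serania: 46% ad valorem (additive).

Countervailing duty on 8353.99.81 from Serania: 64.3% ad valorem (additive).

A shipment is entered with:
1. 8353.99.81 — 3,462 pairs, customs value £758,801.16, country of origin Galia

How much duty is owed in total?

£26,558.04

Line 1 (8353.99.81, Galia, 3,462 pairs, £758,801.16):
Base rate for 8353.99.81 is 3.5%.
The additional-duty order on 8353.99.81 targets Serania, not Galia; it does not apply.
Duty = £758,801.16 × 3.5% = £26,558.04.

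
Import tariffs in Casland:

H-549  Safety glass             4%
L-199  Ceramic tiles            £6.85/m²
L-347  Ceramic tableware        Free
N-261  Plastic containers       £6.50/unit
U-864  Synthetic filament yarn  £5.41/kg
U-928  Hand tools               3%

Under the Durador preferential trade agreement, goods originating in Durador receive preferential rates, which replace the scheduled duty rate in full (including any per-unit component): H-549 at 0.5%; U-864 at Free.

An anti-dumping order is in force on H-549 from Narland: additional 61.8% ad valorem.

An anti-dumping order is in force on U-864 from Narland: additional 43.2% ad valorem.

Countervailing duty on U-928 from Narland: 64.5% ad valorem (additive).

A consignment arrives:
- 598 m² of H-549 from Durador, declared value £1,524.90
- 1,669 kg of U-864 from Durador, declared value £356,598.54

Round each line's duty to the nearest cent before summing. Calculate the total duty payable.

Line 1 (H-549, Durador, 598 m², £1,524.90):
Base rate for H-549 is 4%.
Origin Durador qualifies under the Casland–Durador agreement and H-549 is covered: preferential rate 0.5% applies instead.
The additional-duty order on H-549 targets Narland, not Durador; it does not apply.
Duty = £1,524.90 × 0.5% = £7.62.
Line 2 (U-864, Durador, 1,669 kg, £356,598.54):
Base rate for U-864 is £5.41/kg.
Origin Durador qualifies under the Casland–Durador agreement and U-864 is covered: preferential rate Free applies instead.
The additional-duty order on U-864 targets Narland, not Durador; it does not apply.
Duty = £356,598.54 × 0% = £0.00.
Total = £7.62 + £0.00 = £7.62.

£7.62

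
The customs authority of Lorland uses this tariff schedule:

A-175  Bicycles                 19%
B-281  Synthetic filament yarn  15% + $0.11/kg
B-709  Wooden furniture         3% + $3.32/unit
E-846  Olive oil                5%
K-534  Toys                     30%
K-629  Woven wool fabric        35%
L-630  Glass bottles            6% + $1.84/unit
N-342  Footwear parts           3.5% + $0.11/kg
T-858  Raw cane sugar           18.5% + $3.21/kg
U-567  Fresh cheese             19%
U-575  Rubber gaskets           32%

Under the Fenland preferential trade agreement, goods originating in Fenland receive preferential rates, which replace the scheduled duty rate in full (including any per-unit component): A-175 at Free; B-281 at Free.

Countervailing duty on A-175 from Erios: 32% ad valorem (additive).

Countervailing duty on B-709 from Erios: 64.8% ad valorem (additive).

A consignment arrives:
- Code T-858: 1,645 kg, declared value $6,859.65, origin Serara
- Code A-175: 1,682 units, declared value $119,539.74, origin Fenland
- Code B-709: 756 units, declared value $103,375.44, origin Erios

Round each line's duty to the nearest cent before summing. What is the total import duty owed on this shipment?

$79,147.96

Line 1 (T-858, Serara, 1,645 kg, $6,859.65):
Base rate for T-858 is 18.5% + $3.21/kg.
Duty = $6,859.65 × 18.5% + 1,645 × $3.21 = $6,549.49.
Line 2 (A-175, Fenland, 1,682 units, $119,539.74):
Base rate for A-175 is 19%.
Origin Fenland qualifies under the Lorland–Fenland agreement and A-175 is covered: preferential rate Free applies instead.
The additional-duty order on A-175 targets Erios, not Fenland; it does not apply.
Duty = $119,539.74 × 0% = $0.00.
Line 3 (B-709, Erios, 756 units, $103,375.44):
Base rate for B-709 is 3% + $3.32/unit.
Additional duty on B-709 from Erios: +64.8%. Applied ad valorem rate: 3% + 64.8% = 67.8%.
Duty = $103,375.44 × 67.8% + 756 × $3.32 = $72,598.47.
Total = $6,549.49 + $0.00 + $72,598.47 = $79,147.96.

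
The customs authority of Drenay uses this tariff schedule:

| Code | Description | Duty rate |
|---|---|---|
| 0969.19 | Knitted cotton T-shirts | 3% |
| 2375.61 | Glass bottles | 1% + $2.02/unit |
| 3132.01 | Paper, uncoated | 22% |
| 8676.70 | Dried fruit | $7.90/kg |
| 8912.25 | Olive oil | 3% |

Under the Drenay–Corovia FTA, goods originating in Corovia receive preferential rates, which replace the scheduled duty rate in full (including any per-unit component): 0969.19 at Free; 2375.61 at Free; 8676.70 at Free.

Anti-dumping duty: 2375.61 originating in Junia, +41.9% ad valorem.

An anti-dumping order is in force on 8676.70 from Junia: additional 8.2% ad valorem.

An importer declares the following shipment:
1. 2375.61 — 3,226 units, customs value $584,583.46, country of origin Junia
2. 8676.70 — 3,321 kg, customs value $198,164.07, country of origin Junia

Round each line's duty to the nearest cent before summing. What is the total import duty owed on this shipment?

Line 1 (2375.61, Junia, 3,226 units, $584,583.46):
Base rate for 2375.61 is 1% + $2.02/unit.
2375.61 has an FTA preferential rate, but origin Junia is not Corovia; base rate stands.
Additional duty on 2375.61 from Junia: +41.9%. Applied ad valorem rate: 1% + 41.9% = 42.9%.
Duty = $584,583.46 × 42.9% + 3,226 × $2.02 = $257,302.82.
Line 2 (8676.70, Junia, 3,321 kg, $198,164.07):
Base rate for 8676.70 is $7.90/kg.
8676.70 has an FTA preferential rate, but origin Junia is not Corovia; base rate stands.
Additional duty on 8676.70 from Junia: +8.2% ad valorem. Applied ad valorem rate = 8.2%.
Duty = $198,164.07 × 8.2% + 3,321 × $7.90 = $42,485.35.
Total = $257,302.82 + $42,485.35 = $299,788.17.

$299,788.17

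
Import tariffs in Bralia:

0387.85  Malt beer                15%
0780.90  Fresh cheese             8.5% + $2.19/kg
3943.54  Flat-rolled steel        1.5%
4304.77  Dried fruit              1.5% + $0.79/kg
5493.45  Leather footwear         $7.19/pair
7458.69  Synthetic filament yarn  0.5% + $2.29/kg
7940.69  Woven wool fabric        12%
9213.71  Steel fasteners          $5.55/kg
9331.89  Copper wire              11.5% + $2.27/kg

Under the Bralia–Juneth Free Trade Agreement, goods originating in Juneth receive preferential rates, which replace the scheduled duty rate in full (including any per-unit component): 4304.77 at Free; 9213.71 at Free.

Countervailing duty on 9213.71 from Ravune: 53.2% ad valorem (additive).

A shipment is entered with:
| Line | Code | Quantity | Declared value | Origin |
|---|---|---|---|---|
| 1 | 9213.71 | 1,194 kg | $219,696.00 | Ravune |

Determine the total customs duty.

$123,504.97

Line 1 (9213.71, Ravune, 1,194 kg, $219,696.00):
Base rate for 9213.71 is $5.55/kg.
9213.71 has an FTA preferential rate, but origin Ravune is not Juneth; base rate stands.
Additional duty on 9213.71 from Ravune: +53.2% ad valorem. Applied ad valorem rate = 53.2%.
Duty = $219,696.00 × 53.2% + 1,194 × $5.55 = $123,504.97.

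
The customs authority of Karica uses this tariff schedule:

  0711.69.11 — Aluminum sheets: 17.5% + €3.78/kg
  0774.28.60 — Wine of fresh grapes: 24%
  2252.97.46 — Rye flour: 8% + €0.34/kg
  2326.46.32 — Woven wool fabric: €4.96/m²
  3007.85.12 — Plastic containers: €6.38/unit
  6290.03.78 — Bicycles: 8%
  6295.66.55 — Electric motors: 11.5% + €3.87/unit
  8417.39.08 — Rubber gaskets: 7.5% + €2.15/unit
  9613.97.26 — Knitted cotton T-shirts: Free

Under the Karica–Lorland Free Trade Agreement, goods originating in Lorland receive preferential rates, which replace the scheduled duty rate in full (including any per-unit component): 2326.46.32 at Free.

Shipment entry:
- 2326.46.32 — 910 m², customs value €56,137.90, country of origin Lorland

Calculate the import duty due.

Line 1 (2326.46.32, Lorland, 910 m², €56,137.90):
Base rate for 2326.46.32 is €4.96/m².
Origin Lorland qualifies under the Karica–Lorland agreement and 2326.46.32 is covered: preferential rate Free applies instead.
Duty = €56,137.90 × 0% = €0.00.

€0.00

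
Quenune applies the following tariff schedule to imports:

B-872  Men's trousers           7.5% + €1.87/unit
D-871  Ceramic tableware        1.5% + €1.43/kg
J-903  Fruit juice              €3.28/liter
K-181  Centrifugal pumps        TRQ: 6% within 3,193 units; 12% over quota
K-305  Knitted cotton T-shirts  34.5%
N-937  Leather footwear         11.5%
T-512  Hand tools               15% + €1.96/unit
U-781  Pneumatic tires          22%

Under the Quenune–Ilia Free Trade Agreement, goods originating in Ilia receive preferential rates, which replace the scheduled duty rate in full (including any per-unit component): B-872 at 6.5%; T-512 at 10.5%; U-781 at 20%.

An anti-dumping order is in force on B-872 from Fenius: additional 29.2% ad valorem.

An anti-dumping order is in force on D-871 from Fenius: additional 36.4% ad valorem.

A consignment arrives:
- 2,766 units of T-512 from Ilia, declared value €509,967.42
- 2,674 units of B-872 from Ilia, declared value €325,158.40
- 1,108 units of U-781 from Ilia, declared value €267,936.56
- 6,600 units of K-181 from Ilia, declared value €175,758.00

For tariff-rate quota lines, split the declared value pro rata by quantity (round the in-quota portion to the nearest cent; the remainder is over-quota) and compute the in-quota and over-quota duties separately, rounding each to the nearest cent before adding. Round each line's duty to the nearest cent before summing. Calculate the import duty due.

Line 1 (T-512, Ilia, 2,766 units, €509,967.42):
Base rate for T-512 is 15% + €1.96/unit.
Origin Ilia qualifies under the Quenune–Ilia agreement and T-512 is covered: preferential rate 10.5% applies instead.
Duty = €509,967.42 × 10.5% = €53,546.58.
Line 2 (B-872, Ilia, 2,674 units, €325,158.40):
Base rate for B-872 is 7.5% + €1.87/unit.
Origin Ilia qualifies under the Quenune–Ilia agreement and B-872 is covered: preferential rate 6.5% applies instead.
The additional-duty order on B-872 targets Fenius, not Ilia; it does not apply.
Duty = €325,158.40 × 6.5% = €21,135.30.
Line 3 (U-781, Ilia, 1,108 units, €267,936.56):
Base rate for U-781 is 22%.
Origin Ilia qualifies under the Quenune–Ilia agreement and U-781 is covered: preferential rate 20% applies instead.
Duty = €267,936.56 × 20% = €53,587.31.
Line 4 (K-181, Ilia, 6,600 units, €175,758.00):
Code K-181 is under a tariff-rate quota (threshold 3,193 units). In-quota: 3,193 units at 6%; over-quota: 3,407 units at 12%.
Pro-rata value split: in-quota = €175,758.00 × 3,193/6,600 = €85,029.59; over-quota = €175,758.00 − €85,029.59 = €90,728.41.
In-quota duty = €85,029.59 × 6% = €5,101.78. Over-quota duty = €90,728.41 × 12% = €10,887.41.
Line duty = €5,101.78 + €10,887.41 = €15,989.19.
Total = €53,546.58 + €21,135.30 + €53,587.31 + €15,989.19 = €144,258.38.

€144,258.38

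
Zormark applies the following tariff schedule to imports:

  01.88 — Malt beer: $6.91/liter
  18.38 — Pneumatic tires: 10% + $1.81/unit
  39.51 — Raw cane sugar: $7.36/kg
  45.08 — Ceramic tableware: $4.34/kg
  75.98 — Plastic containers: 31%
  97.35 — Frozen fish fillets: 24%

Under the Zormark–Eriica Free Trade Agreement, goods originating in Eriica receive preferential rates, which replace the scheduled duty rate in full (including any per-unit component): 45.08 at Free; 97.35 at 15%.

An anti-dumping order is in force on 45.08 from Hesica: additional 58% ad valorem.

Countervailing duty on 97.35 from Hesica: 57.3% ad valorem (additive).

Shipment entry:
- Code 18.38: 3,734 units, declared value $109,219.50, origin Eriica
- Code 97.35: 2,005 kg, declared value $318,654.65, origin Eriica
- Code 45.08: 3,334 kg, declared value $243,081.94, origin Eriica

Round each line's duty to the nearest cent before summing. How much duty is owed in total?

$65,478.69

Line 1 (18.38, Eriica, 3,734 units, $109,219.50):
Base rate for 18.38 is 10% + $1.81/unit.
Origin Eriica is the FTA partner but 18.38 is not on the preference list; base rate stands.
Duty = $109,219.50 × 10% + 3,734 × $1.81 = $17,680.49.
Line 2 (97.35, Eriica, 2,005 kg, $318,654.65):
Base rate for 97.35 is 24%.
Origin Eriica qualifies under the Zormark–Eriica agreement and 97.35 is covered: preferential rate 15% applies instead.
The additional-duty order on 97.35 targets Hesica, not Eriica; it does not apply.
Duty = $318,654.65 × 15% = $47,798.20.
Line 3 (45.08, Eriica, 3,334 kg, $243,081.94):
Base rate for 45.08 is $4.34/kg.
Origin Eriica qualifies under the Zormark–Eriica agreement and 45.08 is covered: preferential rate Free applies instead.
The additional-duty order on 45.08 targets Hesica, not Eriica; it does not apply.
Duty = $243,081.94 × 0% = $0.00.
Total = $17,680.49 + $47,798.20 + $0.00 = $65,478.69.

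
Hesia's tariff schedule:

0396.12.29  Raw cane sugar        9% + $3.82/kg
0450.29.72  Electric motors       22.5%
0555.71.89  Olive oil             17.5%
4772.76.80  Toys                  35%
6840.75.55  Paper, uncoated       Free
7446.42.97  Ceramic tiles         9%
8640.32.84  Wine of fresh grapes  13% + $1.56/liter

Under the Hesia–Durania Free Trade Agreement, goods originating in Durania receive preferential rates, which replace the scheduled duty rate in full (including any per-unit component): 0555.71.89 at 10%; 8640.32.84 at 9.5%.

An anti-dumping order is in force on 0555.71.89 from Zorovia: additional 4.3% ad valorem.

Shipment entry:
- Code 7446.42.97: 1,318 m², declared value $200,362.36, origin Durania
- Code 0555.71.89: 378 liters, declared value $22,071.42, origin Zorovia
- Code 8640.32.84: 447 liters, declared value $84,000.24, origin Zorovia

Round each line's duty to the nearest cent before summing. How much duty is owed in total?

$34,461.53

Line 1 (7446.42.97, Durania, 1,318 m², $200,362.36):
Base rate for 7446.42.97 is 9%.
Origin Durania is the FTA partner but 7446.42.97 is not on the preference list; base rate stands.
Duty = $200,362.36 × 9% = $18,032.61.
Line 2 (0555.71.89, Zorovia, 378 liters, $22,071.42):
Base rate for 0555.71.89 is 17.5%.
0555.71.89 has an FTA preferential rate, but origin Zorovia is not Durania; base rate stands.
Additional duty on 0555.71.89 from Zorovia: +4.3%. Applied ad valorem rate: 17.5% + 4.3% = 21.8%.
Duty = $22,071.42 × 21.8% = $4,811.57.
Line 3 (8640.32.84, Zorovia, 447 liters, $84,000.24):
Base rate for 8640.32.84 is 13% + $1.56/liter.
8640.32.84 has an FTA preferential rate, but origin Zorovia is not Durania; base rate stands.
Duty = $84,000.24 × 13% + 447 × $1.56 = $11,617.35.
Total = $18,032.61 + $4,811.57 + $11,617.35 = $34,461.53.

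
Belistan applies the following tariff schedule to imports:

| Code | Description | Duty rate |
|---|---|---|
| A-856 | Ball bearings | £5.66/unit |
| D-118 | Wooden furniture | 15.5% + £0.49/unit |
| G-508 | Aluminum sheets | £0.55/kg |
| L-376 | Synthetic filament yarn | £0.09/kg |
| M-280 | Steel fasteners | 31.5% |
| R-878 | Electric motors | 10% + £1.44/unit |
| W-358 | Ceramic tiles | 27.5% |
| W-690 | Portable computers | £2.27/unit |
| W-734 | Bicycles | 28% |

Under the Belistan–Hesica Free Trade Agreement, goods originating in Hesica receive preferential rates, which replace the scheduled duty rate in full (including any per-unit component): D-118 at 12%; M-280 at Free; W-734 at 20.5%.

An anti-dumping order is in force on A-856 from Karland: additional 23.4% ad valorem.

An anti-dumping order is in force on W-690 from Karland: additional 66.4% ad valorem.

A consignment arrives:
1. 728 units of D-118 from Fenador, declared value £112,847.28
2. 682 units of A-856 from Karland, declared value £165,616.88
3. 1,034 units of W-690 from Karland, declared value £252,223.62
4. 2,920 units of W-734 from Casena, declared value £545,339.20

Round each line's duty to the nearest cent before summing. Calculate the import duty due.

Line 1 (D-118, Fenador, 728 units, £112,847.28):
Base rate for D-118 is 15.5% + £0.49/unit.
D-118 has an FTA preferential rate, but origin Fenador is not Hesica; base rate stands.
Duty = £112,847.28 × 15.5% + 728 × £0.49 = £17,848.05.
Line 2 (A-856, Karland, 682 units, £165,616.88):
Base rate for A-856 is £5.66/unit.
Additional duty on A-856 from Karland: +23.4% ad valorem. Applied ad valorem rate = 23.4%.
Duty = £165,616.88 × 23.4% + 682 × £5.66 = £42,614.47.
Line 3 (W-690, Karland, 1,034 units, £252,223.62):
Base rate for W-690 is £2.27/unit.
Additional duty on W-690 from Karland: +66.4% ad valorem. Applied ad valorem rate = 66.4%.
Duty = £252,223.62 × 66.4% + 1,034 × £2.27 = £169,823.66.
Line 4 (W-734, Casena, 2,920 units, £545,339.20):
Base rate for W-734 is 28%.
W-734 has an FTA preferential rate, but origin Casena is not Hesica; base rate stands.
Duty = £545,339.20 × 28% = £152,694.98.
Total = £17,848.05 + £42,614.47 + £169,823.66 + £152,694.98 = £382,981.16.

£382,981.16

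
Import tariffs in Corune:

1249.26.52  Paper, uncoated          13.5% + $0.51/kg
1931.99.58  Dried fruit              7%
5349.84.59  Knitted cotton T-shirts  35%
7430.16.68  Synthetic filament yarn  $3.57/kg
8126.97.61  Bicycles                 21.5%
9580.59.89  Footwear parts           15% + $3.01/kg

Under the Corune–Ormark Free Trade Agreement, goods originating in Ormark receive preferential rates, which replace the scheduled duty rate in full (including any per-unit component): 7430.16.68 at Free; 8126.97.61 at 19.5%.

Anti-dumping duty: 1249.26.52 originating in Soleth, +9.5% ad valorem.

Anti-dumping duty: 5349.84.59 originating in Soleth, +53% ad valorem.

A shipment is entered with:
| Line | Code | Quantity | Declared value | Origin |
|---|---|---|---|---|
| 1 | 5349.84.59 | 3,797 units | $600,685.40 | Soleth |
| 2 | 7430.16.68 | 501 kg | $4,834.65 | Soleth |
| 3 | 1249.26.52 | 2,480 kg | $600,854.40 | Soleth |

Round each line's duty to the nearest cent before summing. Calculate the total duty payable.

$669,853.03

Line 1 (5349.84.59, Soleth, 3,797 units, $600,685.40):
Base rate for 5349.84.59 is 35%.
Additional duty on 5349.84.59 from Soleth: +53%. Applied ad valorem rate: 35% + 53% = 88%.
Duty = $600,685.40 × 88% = $528,603.15.
Line 2 (7430.16.68, Soleth, 501 kg, $4,834.65):
Base rate for 7430.16.68 is $3.57/kg.
7430.16.68 has an FTA preferential rate, but origin Soleth is not Ormark; base rate stands.
Duty = 501 × $3.57 = $1,788.57.
Line 3 (1249.26.52, Soleth, 2,480 kg, $600,854.40):
Base rate for 1249.26.52 is 13.5% + $0.51/kg.
Additional duty on 1249.26.52 from Soleth: +9.5%. Applied ad valorem rate: 13.5% + 9.5% = 23%.
Duty = $600,854.40 × 23% + 2,480 × $0.51 = $139,461.31.
Total = $528,603.15 + $1,788.57 + $139,461.31 = $669,853.03.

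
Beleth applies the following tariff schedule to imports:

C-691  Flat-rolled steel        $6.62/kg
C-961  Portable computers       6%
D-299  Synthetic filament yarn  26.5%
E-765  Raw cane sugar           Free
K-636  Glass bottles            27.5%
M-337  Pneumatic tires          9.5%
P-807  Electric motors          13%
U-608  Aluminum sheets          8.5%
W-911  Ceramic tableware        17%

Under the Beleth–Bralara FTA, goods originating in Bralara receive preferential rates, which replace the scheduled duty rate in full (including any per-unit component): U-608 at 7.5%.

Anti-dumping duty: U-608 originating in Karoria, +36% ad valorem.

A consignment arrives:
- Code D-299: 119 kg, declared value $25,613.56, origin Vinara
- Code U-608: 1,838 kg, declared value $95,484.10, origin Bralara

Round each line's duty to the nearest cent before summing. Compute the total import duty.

$13,948.90

Line 1 (D-299, Vinara, 119 kg, $25,613.56):
Base rate for D-299 is 26.5%.
Duty = $25,613.56 × 26.5% = $6,787.59.
Line 2 (U-608, Bralara, 1,838 kg, $95,484.10):
Base rate for U-608 is 8.5%.
Origin Bralara qualifies under the Beleth–Bralara agreement and U-608 is covered: preferential rate 7.5% applies instead.
The additional-duty order on U-608 targets Karoria, not Bralara; it does not apply.
Duty = $95,484.10 × 7.5% = $7,161.31.
Total = $6,787.59 + $7,161.31 = $13,948.90.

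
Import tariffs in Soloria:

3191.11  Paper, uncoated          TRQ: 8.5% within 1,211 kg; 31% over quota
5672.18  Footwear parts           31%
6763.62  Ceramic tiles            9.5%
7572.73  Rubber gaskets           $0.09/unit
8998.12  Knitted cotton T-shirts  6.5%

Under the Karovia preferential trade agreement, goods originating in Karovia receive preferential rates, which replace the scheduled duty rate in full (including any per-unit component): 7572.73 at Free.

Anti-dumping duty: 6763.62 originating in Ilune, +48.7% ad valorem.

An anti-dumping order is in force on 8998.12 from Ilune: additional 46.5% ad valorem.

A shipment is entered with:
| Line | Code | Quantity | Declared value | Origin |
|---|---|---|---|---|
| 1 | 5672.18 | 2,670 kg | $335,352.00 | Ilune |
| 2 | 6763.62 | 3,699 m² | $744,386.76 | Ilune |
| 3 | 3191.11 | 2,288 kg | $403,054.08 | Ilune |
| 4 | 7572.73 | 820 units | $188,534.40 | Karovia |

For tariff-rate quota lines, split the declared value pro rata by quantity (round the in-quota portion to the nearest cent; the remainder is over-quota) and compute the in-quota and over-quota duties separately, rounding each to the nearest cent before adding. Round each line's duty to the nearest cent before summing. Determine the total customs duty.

$614,139.78

Line 1 (5672.18, Ilune, 2,670 kg, $335,352.00):
Base rate for 5672.18 is 31%.
Duty = $335,352.00 × 31% = $103,959.12.
Line 2 (6763.62, Ilune, 3,699 m², $744,386.76):
Base rate for 6763.62 is 9.5%.
Additional duty on 6763.62 from Ilune: +48.7%. Applied ad valorem rate: 9.5% + 48.7% = 58.2%.
Duty = $744,386.76 × 58.2% = $433,233.09.
Line 3 (3191.11, Ilune, 2,288 kg, $403,054.08):
Code 3191.11 is under a tariff-rate quota (threshold 1,211 kg). In-quota: 1,211 kg at 8.5%; over-quota: 1,077 kg at 31%.
Pro-rata value split: in-quota = $403,054.08 × 1,211/2,288 = $213,329.76; over-quota = $403,054.08 − $213,329.76 = $189,724.32.
In-quota duty = $213,329.76 × 8.5% = $18,133.03. Over-quota duty = $189,724.32 × 31% = $58,814.54.
Line duty = $18,133.03 + $58,814.54 = $76,947.57.
Line 4 (7572.73, Karovia, 820 units, $188,534.40):
Base rate for 7572.73 is $0.09/unit.
Origin Karovia qualifies under the Soloria–Karovia agreement and 7572.73 is covered: preferential rate Free applies instead.
Duty = $188,534.40 × 0% = $0.00.
Total = $103,959.12 + $433,233.09 + $76,947.57 + $0.00 = $614,139.78.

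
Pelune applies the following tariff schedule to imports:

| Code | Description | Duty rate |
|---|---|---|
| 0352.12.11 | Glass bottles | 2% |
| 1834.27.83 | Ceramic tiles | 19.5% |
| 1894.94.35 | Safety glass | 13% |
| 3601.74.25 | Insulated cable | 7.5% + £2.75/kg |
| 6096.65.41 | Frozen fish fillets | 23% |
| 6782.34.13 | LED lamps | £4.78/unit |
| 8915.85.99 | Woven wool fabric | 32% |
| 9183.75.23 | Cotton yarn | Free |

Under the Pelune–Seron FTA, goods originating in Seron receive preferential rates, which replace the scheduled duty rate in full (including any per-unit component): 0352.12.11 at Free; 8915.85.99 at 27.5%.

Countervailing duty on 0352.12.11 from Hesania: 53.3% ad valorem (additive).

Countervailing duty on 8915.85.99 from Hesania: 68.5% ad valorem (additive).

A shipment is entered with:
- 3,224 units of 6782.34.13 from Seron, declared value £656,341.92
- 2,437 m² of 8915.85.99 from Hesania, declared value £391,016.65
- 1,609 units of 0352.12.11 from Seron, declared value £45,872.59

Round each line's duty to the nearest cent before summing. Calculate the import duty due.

£408,382.45

Line 1 (6782.34.13, Seron, 3,224 units, £656,341.92):
Base rate for 6782.34.13 is £4.78/unit.
Origin Seron is the FTA partner but 6782.34.13 is not on the preference list; base rate stands.
Duty = 3,224 × £4.78 = £15,410.72.
Line 2 (8915.85.99, Hesania, 2,437 m², £391,016.65):
Base rate for 8915.85.99 is 32%.
8915.85.99 has an FTA preferential rate, but origin Hesania is not Seron; base rate stands.
Additional duty on 8915.85.99 from Hesania: +68.5%. Applied ad valorem rate: 32% + 68.5% = 100.5%.
Duty = £391,016.65 × 100.5% = £392,971.73.
Line 3 (0352.12.11, Seron, 1,609 units, £45,872.59):
Base rate for 0352.12.11 is 2%.
Origin Seron qualifies under the Pelune–Seron agreement and 0352.12.11 is covered: preferential rate Free applies instead.
The additional-duty order on 0352.12.11 targets Hesania, not Seron; it does not apply.
Duty = £45,872.59 × 0% = £0.00.
Total = £15,410.72 + £392,971.73 + £0.00 = £408,382.45.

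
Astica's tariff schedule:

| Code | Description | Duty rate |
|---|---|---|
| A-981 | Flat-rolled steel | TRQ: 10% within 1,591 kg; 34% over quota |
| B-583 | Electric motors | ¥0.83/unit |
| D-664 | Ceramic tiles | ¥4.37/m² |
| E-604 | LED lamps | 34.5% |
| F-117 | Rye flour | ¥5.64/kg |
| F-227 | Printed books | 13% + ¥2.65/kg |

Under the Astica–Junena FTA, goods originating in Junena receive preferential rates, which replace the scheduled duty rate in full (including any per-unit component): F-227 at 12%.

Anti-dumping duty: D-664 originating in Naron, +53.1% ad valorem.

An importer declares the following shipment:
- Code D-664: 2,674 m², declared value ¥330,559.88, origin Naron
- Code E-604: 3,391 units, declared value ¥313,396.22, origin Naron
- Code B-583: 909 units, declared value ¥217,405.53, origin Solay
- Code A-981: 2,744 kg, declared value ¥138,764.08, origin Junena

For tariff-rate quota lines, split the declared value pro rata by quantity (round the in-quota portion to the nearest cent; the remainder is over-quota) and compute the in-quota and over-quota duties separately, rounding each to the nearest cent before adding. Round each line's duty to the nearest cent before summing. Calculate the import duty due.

Line 1 (D-664, Naron, 2,674 m², ¥330,559.88):
Base rate for D-664 is ¥4.37/m².
Additional duty on D-664 from Naron: +53.1% ad valorem. Applied ad valorem rate = 53.1%.
Duty = ¥330,559.88 × 53.1% + 2,674 × ¥4.37 = ¥187,212.68.
Line 2 (E-604, Naron, 3,391 units, ¥313,396.22):
Base rate for E-604 is 34.5%.
Duty = ¥313,396.22 × 34.5% = ¥108,121.70.
Line 3 (B-583, Solay, 909 units, ¥217,405.53):
Base rate for B-583 is ¥0.83/unit.
Duty = 909 × ¥0.83 = ¥754.47.
Line 4 (A-981, Junena, 2,744 kg, ¥138,764.08):
Code A-981 is under a tariff-rate quota (threshold 1,591 kg). In-quota: 1,591 kg at 10%; over-quota: 1,153 kg at 34%.
Pro-rata value split: in-quota = ¥138,764.08 × 1,591/2,744 = ¥80,456.87; over-quota = ¥138,764.08 − ¥80,456.87 = ¥58,307.21.
In-quota duty = ¥80,456.87 × 10% = ¥8,045.69. Over-quota duty = ¥58,307.21 × 34% = ¥19,824.45.
Line duty = ¥8,045.69 + ¥19,824.45 = ¥27,870.14.
Total = ¥187,212.68 + ¥108,121.70 + ¥754.47 + ¥27,870.14 = ¥323,958.99.

¥323,958.99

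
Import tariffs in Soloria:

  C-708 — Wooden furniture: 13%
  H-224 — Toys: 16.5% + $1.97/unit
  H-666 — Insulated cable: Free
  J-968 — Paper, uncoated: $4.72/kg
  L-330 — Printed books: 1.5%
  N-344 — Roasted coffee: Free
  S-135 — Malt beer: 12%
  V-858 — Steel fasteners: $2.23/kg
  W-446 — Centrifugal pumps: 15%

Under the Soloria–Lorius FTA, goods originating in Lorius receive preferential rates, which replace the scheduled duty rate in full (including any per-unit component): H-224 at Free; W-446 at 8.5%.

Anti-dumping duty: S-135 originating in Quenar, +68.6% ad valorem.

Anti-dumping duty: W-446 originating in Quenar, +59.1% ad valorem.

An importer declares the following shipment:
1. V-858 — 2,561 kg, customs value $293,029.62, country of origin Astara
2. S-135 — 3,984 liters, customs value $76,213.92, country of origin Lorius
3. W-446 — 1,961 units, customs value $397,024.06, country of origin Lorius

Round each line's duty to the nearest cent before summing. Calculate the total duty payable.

Line 1 (V-858, Astara, 2,561 kg, $293,029.62):
Base rate for V-858 is $2.23/kg.
Duty = 2,561 × $2.23 = $5,711.03.
Line 2 (S-135, Lorius, 3,984 liters, $76,213.92):
Base rate for S-135 is 12%.
Origin Lorius is the FTA partner but S-135 is not on the preference list; base rate stands.
The additional-duty order on S-135 targets Quenar, not Lorius; it does not apply.
Duty = $76,213.92 × 12% = $9,145.67.
Line 3 (W-446, Lorius, 1,961 units, $397,024.06):
Base rate for W-446 is 15%.
Origin Lorius qualifies under the Soloria–Lorius agreement and W-446 is covered: preferential rate 8.5% applies instead.
The additional-duty order on W-446 targets Quenar, not Lorius; it does not apply.
Duty = $397,024.06 × 8.5% = $33,747.05.
Total = $5,711.03 + $9,145.67 + $33,747.05 = $48,603.75.

$48,603.75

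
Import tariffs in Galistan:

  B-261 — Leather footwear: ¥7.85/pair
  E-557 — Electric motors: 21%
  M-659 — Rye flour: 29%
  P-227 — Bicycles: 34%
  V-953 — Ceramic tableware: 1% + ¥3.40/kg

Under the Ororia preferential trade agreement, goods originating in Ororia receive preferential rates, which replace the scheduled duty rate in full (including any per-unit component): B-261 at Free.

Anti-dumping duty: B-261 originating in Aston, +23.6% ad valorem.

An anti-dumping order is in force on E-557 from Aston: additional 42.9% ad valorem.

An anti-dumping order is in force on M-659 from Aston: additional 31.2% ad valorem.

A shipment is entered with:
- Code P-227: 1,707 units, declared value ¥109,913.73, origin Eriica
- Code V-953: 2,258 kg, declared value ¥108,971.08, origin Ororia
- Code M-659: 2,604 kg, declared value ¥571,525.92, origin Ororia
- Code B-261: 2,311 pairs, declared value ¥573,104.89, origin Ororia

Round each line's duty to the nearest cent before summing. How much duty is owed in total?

¥211,880.10

Line 1 (P-227, Eriica, 1,707 units, ¥109,913.73):
Base rate for P-227 is 34%.
Duty = ¥109,913.73 × 34% = ¥37,370.67.
Line 2 (V-953, Ororia, 2,258 kg, ¥108,971.08):
Base rate for V-953 is 1% + ¥3.40/kg.
Origin Ororia is the FTA partner but V-953 is not on the preference list; base rate stands.
Duty = ¥108,971.08 × 1% + 2,258 × ¥3.40 = ¥8,766.91.
Line 3 (M-659, Ororia, 2,604 kg, ¥571,525.92):
Base rate for M-659 is 29%.
Origin Ororia is the FTA partner but M-659 is not on the preference list; base rate stands.
The additional-duty order on M-659 targets Aston, not Ororia; it does not apply.
Duty = ¥571,525.92 × 29% = ¥165,742.52.
Line 4 (B-261, Ororia, 2,311 pairs, ¥573,104.89):
Base rate for B-261 is ¥7.85/pair.
Origin Ororia qualifies under the Galistan–Ororia agreement and B-261 is covered: preferential rate Free applies instead.
The additional-duty order on B-261 targets Aston, not Ororia; it does not apply.
Duty = ¥573,104.89 × 0% = ¥0.00.
Total = ¥37,370.67 + ¥8,766.91 + ¥165,742.52 + ¥0.00 = ¥211,880.10.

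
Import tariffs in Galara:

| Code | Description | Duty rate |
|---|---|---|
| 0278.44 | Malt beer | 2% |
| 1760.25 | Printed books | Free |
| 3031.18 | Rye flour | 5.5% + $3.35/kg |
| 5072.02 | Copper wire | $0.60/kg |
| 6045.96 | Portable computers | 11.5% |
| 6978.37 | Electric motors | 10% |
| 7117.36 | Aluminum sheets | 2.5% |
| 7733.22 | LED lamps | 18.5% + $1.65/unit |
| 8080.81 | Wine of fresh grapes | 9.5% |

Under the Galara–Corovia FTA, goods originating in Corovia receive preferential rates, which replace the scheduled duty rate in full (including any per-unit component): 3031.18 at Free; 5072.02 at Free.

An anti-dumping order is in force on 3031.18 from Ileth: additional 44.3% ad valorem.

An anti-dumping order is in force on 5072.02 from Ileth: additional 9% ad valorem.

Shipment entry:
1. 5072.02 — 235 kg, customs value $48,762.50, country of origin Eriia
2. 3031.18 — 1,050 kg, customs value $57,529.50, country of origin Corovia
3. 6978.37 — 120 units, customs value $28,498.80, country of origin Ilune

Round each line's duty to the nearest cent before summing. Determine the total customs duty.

$2,990.88

Line 1 (5072.02, Eriia, 235 kg, $48,762.50):
Base rate for 5072.02 is $0.60/kg.
5072.02 has an FTA preferential rate, but origin Eriia is not Corovia; base rate stands.
The additional-duty order on 5072.02 targets Ileth, not Eriia; it does not apply.
Duty = 235 × $0.60 = $141.00.
Line 2 (3031.18, Corovia, 1,050 kg, $57,529.50):
Base rate for 3031.18 is 5.5% + $3.35/kg.
Origin Corovia qualifies under the Galara–Corovia agreement and 3031.18 is covered: preferential rate Free applies instead.
The additional-duty order on 3031.18 targets Ileth, not Corovia; it does not apply.
Duty = $57,529.50 × 0% = $0.00.
Line 3 (6978.37, Ilune, 120 units, $28,498.80):
Base rate for 6978.37 is 10%.
Duty = $28,498.80 × 10% = $2,849.88.
Total = $141.00 + $0.00 + $2,849.88 = $2,990.88.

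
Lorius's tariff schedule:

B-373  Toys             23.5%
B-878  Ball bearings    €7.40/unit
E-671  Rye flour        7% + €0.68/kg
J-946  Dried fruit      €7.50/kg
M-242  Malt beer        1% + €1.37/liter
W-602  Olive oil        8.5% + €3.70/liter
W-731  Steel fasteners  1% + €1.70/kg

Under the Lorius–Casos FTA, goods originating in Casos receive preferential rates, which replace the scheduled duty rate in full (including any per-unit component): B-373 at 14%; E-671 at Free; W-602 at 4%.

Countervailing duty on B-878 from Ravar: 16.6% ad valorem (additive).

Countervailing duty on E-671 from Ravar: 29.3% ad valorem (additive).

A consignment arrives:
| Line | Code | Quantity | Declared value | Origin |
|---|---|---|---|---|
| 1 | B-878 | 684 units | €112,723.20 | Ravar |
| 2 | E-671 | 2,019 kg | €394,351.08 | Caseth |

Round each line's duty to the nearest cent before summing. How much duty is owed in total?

Line 1 (B-878, Ravar, 684 units, €112,723.20):
Base rate for B-878 is €7.40/unit.
Additional duty on B-878 from Ravar: +16.6% ad valorem. Applied ad valorem rate = 16.6%.
Duty = €112,723.20 × 16.6% + 684 × €7.40 = €23,773.65.
Line 2 (E-671, Caseth, 2,019 kg, €394,351.08):
Base rate for E-671 is 7% + €0.68/kg.
E-671 has an FTA preferential rate, but origin Caseth is not Casos; base rate stands.
The additional-duty order on E-671 targets Ravar, not Caseth; it does not apply.
Duty = €394,351.08 × 7% + 2,019 × €0.68 = €28,977.50.
Total = €23,773.65 + €28,977.50 = €52,751.15.

€52,751.15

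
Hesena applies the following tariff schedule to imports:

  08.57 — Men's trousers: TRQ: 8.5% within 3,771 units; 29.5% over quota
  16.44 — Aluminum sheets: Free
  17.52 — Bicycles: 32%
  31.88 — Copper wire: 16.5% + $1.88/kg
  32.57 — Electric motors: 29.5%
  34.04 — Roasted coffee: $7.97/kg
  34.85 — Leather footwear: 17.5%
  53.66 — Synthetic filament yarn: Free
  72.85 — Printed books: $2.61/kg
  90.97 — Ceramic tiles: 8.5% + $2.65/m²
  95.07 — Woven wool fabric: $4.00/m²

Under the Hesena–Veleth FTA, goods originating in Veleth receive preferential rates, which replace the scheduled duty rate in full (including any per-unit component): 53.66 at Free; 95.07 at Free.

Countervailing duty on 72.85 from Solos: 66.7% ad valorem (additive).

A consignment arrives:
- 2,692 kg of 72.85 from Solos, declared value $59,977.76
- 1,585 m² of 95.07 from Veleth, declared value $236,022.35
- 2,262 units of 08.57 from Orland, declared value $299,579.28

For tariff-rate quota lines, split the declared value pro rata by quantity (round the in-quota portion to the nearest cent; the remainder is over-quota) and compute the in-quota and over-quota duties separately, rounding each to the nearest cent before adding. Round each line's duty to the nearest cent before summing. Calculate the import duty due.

$72,495.53

Line 1 (72.85, Solos, 2,692 kg, $59,977.76):
Base rate for 72.85 is $2.61/kg.
Additional duty on 72.85 from Solos: +66.7% ad valorem. Applied ad valorem rate = 66.7%.
Duty = $59,977.76 × 66.7% + 2,692 × $2.61 = $47,031.29.
Line 2 (95.07, Veleth, 1,585 m², $236,022.35):
Base rate for 95.07 is $4.00/m².
Origin Veleth qualifies under the Hesena–Veleth agreement and 95.07 is covered: preferential rate Free applies instead.
Duty = $236,022.35 × 0% = $0.00.
Line 3 (08.57, Orland, 2,262 units, $299,579.28):
Code 08.57 is under a tariff-rate quota (threshold 3,771 units). Quantity 2,262 units is within the quota, so the in-quota rate 8.5% applies to the full value.
Duty = $299,579.28 × 8.5% = $25,464.24.
Total = $47,031.29 + $0.00 + $25,464.24 = $72,495.53.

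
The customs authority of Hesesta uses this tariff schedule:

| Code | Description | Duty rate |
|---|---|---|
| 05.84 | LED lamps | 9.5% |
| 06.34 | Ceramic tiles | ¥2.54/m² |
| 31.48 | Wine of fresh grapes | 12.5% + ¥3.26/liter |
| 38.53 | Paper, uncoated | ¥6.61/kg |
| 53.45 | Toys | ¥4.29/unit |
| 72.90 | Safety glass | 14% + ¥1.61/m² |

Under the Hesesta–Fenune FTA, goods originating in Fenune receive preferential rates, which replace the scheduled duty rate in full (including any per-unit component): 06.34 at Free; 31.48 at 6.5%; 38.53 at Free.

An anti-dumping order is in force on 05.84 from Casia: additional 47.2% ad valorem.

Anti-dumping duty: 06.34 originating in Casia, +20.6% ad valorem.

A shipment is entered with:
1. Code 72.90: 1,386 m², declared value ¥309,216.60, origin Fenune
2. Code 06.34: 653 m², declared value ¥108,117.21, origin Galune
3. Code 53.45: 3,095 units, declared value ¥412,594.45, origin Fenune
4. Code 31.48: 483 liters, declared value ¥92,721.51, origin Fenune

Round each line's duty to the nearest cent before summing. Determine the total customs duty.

Line 1 (72.90, Fenune, 1,386 m², ¥309,216.60):
Base rate for 72.90 is 14% + ¥1.61/m².
Origin Fenune is the FTA partner but 72.90 is not on the preference list; base rate stands.
Duty = ¥309,216.60 × 14% + 1,386 × ¥1.61 = ¥45,521.78.
Line 2 (06.34, Galune, 653 m², ¥108,117.21):
Base rate for 06.34 is ¥2.54/m².
06.34 has an FTA preferential rate, but origin Galune is not Fenune; base rate stands.
The additional-duty order on 06.34 targets Casia, not Galune; it does not apply.
Duty = 653 × ¥2.54 = ¥1,658.62.
Line 3 (53.45, Fenune, 3,095 units, ¥412,594.45):
Base rate for 53.45 is ¥4.29/unit.
Origin Fenune is the FTA partner but 53.45 is not on the preference list; base rate stands.
Duty = 3,095 × ¥4.29 = ¥13,277.55.
Line 4 (31.48, Fenune, 483 liters, ¥92,721.51):
Base rate for 31.48 is 12.5% + ¥3.26/liter.
Origin Fenune qualifies under the Hesesta–Fenune agreement and 31.48 is covered: preferential rate 6.5% applies instead.
Duty = ¥92,721.51 × 6.5% = ¥6,026.90.
Total = ¥45,521.78 + ¥1,658.62 + ¥13,277.55 + ¥6,026.90 = ¥66,484.85.

¥66,484.85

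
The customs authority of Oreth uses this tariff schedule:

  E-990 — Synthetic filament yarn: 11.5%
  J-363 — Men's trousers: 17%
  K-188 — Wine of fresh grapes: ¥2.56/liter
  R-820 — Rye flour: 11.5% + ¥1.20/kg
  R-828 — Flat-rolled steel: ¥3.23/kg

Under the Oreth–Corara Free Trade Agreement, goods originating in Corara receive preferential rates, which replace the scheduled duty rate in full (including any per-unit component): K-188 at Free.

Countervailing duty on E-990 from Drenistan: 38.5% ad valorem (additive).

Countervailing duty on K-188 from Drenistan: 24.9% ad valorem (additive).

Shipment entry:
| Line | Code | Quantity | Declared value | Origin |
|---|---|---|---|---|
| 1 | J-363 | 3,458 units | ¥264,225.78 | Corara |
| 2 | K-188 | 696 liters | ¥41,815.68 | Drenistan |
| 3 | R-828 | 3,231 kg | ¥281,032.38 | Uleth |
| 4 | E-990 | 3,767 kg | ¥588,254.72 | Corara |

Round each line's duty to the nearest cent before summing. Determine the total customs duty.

¥135,197.66

Line 1 (J-363, Corara, 3,458 units, ¥264,225.78):
Base rate for J-363 is 17%.
Origin Corara is the FTA partner but J-363 is not on the preference list; base rate stands.
Duty = ¥264,225.78 × 17% = ¥44,918.38.
Line 2 (K-188, Drenistan, 696 liters, ¥41,815.68):
Base rate for K-188 is ¥2.56/liter.
K-188 has an FTA preferential rate, but origin Drenistan is not Corara; base rate stands.
Additional duty on K-188 from Drenistan: +24.9% ad valorem. Applied ad valorem rate = 24.9%.
Duty = ¥41,815.68 × 24.9% + 696 × ¥2.56 = ¥12,193.86.
Line 3 (R-828, Uleth, 3,231 kg, ¥281,032.38):
Base rate for R-828 is ¥3.23/kg.
Duty = 3,231 × ¥3.23 = ¥10,436.13.
Line 4 (E-990, Corara, 3,767 kg, ¥588,254.72):
Base rate for E-990 is 11.5%.
Origin Corara is the FTA partner but E-990 is not on the preference list; base rate stands.
The additional-duty order on E-990 targets Drenistan, not Corara; it does not apply.
Duty = ¥588,254.72 × 11.5% = ¥67,649.29.
Total = ¥44,918.38 + ¥12,193.86 + ¥10,436.13 + ¥67,649.29 = ¥135,197.66.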